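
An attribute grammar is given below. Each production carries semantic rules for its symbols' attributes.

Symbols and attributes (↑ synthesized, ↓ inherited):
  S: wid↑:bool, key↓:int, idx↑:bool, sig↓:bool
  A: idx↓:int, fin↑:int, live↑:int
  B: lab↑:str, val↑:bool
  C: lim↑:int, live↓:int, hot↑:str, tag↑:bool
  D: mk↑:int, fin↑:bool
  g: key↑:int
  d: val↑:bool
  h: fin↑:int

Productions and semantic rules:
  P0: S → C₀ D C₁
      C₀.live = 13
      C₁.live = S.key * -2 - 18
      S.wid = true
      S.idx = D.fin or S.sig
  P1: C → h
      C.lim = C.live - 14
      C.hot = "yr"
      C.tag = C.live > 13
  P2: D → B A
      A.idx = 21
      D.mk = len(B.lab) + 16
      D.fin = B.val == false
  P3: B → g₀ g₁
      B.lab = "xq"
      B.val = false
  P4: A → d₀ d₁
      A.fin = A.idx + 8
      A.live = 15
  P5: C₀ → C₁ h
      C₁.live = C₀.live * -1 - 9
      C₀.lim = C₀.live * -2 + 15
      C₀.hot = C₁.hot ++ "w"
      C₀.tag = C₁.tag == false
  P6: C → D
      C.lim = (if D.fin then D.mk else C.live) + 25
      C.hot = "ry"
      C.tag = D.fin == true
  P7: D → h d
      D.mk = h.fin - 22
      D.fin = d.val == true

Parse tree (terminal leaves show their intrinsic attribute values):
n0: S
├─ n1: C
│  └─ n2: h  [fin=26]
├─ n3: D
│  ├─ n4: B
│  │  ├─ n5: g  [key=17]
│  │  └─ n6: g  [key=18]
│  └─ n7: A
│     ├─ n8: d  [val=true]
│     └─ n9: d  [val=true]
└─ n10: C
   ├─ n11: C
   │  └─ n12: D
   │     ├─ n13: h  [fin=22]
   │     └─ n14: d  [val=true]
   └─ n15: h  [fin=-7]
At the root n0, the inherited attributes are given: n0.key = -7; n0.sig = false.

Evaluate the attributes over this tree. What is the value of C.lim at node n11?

25

1. n0.key = -7  [given at root]
2. n0.sig = false  [given at root]
3. n1.live = 13  [13]
4. n2.fin = 26  [terminal]
5. n1.lim = -1  [C.live - 14]
6. n1.hot = "yr"  ["yr"]
7. n1.tag = false  [C.live > 13]
8. n5.key = 17  [terminal]
9. n6.key = 18  [terminal]
10. n4.lab = "xq"  ["xq"]
11. n4.val = false  [false]
12. n7.idx = 21  [21]
13. n8.val = true  [terminal]
14. n9.val = true  [terminal]
15. n7.fin = 29  [A.idx + 8]
16. n7.live = 15  [15]
17. n3.mk = 18  [len(B.lab) + 16]
18. n3.fin = true  [B.val == false]
19. n10.live = -4  [S.key * -2 - 18]
20. n11.live = -5  [C₀.live * -1 - 9]
21. n13.fin = 22  [terminal]
22. n14.val = true  [terminal]
23. n12.mk = 0  [h.fin - 22]
24. n12.fin = true  [d.val == true]
25. n11.lim = 25  [(if D.fin then D.mk else C.live) + 25]
26. n11.hot = "ry"  ["ry"]
27. n11.tag = true  [D.fin == true]
28. n15.fin = -7  [terminal]
29. n10.lim = 23  [C₀.live * -2 + 15]
30. n10.hot = "ryw"  [C₁.hot ++ "w"]
31. n10.tag = false  [C₁.tag == false]
32. n0.wid = true  [true]
33. n0.idx = true  [D.fin or S.sig]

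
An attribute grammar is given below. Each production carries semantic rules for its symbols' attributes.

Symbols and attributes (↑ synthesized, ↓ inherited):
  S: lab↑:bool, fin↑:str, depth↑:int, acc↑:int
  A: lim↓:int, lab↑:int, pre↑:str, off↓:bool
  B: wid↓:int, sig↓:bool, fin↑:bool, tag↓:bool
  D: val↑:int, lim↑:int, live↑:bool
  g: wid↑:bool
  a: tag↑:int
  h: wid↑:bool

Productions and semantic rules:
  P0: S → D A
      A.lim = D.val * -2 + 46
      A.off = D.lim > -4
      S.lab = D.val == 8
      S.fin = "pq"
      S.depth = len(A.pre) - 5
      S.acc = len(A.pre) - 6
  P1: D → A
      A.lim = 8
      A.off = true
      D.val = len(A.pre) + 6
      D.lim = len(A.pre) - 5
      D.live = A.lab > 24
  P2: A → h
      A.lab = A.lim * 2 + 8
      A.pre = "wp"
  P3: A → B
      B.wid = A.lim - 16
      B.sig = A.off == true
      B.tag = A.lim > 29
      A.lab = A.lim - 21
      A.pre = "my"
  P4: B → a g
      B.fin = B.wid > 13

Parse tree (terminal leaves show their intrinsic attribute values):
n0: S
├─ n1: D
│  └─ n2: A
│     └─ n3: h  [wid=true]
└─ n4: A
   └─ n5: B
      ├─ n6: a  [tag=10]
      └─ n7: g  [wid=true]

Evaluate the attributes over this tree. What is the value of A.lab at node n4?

1. n2.lim = 8  [8]
2. n2.off = true  [true]
3. n3.wid = true  [terminal]
4. n2.lab = 24  [A.lim * 2 + 8]
5. n2.pre = "wp"  ["wp"]
6. n1.val = 8  [len(A.pre) + 6]
7. n1.lim = -3  [len(A.pre) - 5]
8. n1.live = false  [A.lab > 24]
9. n4.lim = 30  [D.val * -2 + 46]
10. n4.off = true  [D.lim > -4]
11. n5.wid = 14  [A.lim - 16]
12. n5.sig = true  [A.off == true]
13. n5.tag = true  [A.lim > 29]
14. n6.tag = 10  [terminal]
15. n7.wid = true  [terminal]
16. n5.fin = true  [B.wid > 13]
17. n4.lab = 9  [A.lim - 21]
18. n4.pre = "my"  ["my"]
19. n0.lab = true  [D.val == 8]
20. n0.fin = "pq"  ["pq"]
21. n0.depth = -3  [len(A.pre) - 5]
22. n0.acc = -4  [len(A.pre) - 6]

9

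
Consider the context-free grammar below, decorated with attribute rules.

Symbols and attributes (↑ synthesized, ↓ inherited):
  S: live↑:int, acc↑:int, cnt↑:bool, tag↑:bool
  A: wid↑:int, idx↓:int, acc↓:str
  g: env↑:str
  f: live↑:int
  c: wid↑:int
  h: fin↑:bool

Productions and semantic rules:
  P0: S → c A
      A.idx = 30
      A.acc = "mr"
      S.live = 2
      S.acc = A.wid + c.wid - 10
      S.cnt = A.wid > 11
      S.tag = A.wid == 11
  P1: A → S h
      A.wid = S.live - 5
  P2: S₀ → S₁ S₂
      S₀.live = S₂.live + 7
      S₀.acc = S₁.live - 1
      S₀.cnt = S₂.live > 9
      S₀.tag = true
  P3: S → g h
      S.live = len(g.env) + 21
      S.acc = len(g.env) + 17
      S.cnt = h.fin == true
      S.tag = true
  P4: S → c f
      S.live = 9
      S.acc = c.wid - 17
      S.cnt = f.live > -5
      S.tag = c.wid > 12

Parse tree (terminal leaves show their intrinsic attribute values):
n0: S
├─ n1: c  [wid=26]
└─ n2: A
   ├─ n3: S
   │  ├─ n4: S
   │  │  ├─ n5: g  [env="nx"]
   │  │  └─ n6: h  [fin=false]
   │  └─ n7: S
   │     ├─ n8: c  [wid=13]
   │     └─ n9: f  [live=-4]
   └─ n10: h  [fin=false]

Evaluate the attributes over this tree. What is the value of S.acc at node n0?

1. n1.wid = 26  [terminal]
2. n2.idx = 30  [30]
3. n2.acc = "mr"  ["mr"]
4. n5.env = "nx"  [terminal]
5. n6.fin = false  [terminal]
6. n4.live = 23  [len(g.env) + 21]
7. n4.acc = 19  [len(g.env) + 17]
8. n4.cnt = false  [h.fin == true]
9. n4.tag = true  [true]
10. n8.wid = 13  [terminal]
11. n9.live = -4  [terminal]
12. n7.live = 9  [9]
13. n7.acc = -4  [c.wid - 17]
14. n7.cnt = true  [f.live > -5]
15. n7.tag = true  [c.wid > 12]
16. n3.live = 16  [S₂.live + 7]
17. n3.acc = 22  [S₁.live - 1]
18. n3.cnt = false  [S₂.live > 9]
19. n3.tag = true  [true]
20. n10.fin = false  [terminal]
21. n2.wid = 11  [S.live - 5]
22. n0.live = 2  [2]
23. n0.acc = 27  [A.wid + c.wid - 10]
24. n0.cnt = false  [A.wid > 11]
25. n0.tag = true  [A.wid == 11]

27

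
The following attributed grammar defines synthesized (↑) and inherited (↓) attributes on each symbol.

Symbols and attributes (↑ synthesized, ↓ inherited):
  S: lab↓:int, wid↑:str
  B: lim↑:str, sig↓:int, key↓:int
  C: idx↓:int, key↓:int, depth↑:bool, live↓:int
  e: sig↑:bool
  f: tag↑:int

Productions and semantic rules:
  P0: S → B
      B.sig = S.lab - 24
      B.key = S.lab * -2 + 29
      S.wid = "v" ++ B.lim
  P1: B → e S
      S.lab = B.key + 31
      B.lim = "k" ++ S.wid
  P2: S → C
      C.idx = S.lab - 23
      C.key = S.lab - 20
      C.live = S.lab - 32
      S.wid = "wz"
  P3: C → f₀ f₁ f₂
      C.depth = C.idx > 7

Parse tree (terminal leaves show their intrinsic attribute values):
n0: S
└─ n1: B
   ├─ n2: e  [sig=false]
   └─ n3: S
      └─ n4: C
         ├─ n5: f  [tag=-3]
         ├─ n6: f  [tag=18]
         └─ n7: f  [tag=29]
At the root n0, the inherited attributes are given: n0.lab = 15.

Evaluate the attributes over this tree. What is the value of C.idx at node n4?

1. n0.lab = 15  [given at root]
2. n1.sig = -9  [S.lab - 24]
3. n1.key = -1  [S.lab * -2 + 29]
4. n2.sig = false  [terminal]
5. n3.lab = 30  [B.key + 31]
6. n4.idx = 7  [S.lab - 23]
7. n4.key = 10  [S.lab - 20]
8. n4.live = -2  [S.lab - 32]
9. n5.tag = -3  [terminal]
10. n6.tag = 18  [terminal]
11. n7.tag = 29  [terminal]
12. n4.depth = false  [C.idx > 7]
13. n3.wid = "wz"  ["wz"]
14. n1.lim = "kwz"  ["k" ++ S.wid]
15. n0.wid = "vkwz"  ["v" ++ B.lim]

7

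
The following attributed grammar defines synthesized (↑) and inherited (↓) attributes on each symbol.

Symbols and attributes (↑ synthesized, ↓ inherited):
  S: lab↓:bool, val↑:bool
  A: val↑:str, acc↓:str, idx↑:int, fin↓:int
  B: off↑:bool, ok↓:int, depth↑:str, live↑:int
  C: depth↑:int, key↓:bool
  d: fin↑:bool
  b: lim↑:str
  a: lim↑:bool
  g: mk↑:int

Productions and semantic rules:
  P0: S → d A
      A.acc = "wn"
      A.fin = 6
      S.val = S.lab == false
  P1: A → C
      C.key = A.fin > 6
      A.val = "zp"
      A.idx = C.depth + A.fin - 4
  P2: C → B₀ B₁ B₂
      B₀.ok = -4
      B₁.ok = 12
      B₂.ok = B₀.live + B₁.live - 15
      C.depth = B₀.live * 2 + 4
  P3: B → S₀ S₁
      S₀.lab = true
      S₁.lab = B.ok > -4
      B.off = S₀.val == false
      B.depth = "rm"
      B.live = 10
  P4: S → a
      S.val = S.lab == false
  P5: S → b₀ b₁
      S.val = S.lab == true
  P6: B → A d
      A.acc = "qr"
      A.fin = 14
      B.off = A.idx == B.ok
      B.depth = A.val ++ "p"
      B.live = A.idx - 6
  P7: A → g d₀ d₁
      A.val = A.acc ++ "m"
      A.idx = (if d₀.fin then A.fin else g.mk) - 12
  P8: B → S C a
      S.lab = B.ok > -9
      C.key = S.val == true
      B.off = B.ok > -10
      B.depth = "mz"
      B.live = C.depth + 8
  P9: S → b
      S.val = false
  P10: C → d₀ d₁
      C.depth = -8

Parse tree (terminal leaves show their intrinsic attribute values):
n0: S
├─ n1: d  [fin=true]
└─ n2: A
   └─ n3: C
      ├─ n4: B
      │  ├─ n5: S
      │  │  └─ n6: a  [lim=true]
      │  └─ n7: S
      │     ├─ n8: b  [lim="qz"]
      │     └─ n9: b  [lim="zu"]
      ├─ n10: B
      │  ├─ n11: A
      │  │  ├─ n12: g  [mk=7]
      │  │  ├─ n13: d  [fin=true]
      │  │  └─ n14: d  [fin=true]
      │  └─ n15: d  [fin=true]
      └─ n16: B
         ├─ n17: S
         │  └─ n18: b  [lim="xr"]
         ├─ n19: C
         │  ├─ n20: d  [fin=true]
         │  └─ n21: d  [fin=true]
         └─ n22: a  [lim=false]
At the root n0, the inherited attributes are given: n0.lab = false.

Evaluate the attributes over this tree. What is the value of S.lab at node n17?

false

1. n0.lab = false  [given at root]
2. n1.fin = true  [terminal]
3. n2.acc = "wn"  ["wn"]
4. n2.fin = 6  [6]
5. n3.key = false  [A.fin > 6]
6. n4.ok = -4  [-4]
7. n5.lab = true  [true]
8. n6.lim = true  [terminal]
9. n5.val = false  [S.lab == false]
10. n7.lab = false  [B.ok > -4]
11. n8.lim = "qz"  [terminal]
12. n9.lim = "zu"  [terminal]
13. n7.val = false  [S.lab == true]
14. n4.off = true  [S₀.val == false]
15. n4.depth = "rm"  ["rm"]
16. n4.live = 10  [10]
17. n10.ok = 12  [12]
18. n11.acc = "qr"  ["qr"]
19. n11.fin = 14  [14]
20. n12.mk = 7  [terminal]
21. n13.fin = true  [terminal]
22. n14.fin = true  [terminal]
23. n11.val = "qrm"  [A.acc ++ "m"]
24. n11.idx = 2  [(if d₀.fin then A.fin else g.mk) - 12]
25. n15.fin = true  [terminal]
26. n10.off = false  [A.idx == B.ok]
27. n10.depth = "qrmp"  [A.val ++ "p"]
28. n10.live = -4  [A.idx - 6]
29. n16.ok = -9  [B₀.live + B₁.live - 15]
30. n17.lab = false  [B.ok > -9]
31. n18.lim = "xr"  [terminal]
32. n17.val = false  [false]
33. n19.key = false  [S.val == true]
34. n20.fin = true  [terminal]
35. n21.fin = true  [terminal]
36. n19.depth = -8  [-8]
37. n22.lim = false  [terminal]
38. n16.off = true  [B.ok > -10]
39. n16.depth = "mz"  ["mz"]
40. n16.live = 0  [C.depth + 8]
41. n3.depth = 24  [B₀.live * 2 + 4]
42. n2.val = "zp"  ["zp"]
43. n2.idx = 26  [C.depth + A.fin - 4]
44. n0.val = true  [S.lab == false]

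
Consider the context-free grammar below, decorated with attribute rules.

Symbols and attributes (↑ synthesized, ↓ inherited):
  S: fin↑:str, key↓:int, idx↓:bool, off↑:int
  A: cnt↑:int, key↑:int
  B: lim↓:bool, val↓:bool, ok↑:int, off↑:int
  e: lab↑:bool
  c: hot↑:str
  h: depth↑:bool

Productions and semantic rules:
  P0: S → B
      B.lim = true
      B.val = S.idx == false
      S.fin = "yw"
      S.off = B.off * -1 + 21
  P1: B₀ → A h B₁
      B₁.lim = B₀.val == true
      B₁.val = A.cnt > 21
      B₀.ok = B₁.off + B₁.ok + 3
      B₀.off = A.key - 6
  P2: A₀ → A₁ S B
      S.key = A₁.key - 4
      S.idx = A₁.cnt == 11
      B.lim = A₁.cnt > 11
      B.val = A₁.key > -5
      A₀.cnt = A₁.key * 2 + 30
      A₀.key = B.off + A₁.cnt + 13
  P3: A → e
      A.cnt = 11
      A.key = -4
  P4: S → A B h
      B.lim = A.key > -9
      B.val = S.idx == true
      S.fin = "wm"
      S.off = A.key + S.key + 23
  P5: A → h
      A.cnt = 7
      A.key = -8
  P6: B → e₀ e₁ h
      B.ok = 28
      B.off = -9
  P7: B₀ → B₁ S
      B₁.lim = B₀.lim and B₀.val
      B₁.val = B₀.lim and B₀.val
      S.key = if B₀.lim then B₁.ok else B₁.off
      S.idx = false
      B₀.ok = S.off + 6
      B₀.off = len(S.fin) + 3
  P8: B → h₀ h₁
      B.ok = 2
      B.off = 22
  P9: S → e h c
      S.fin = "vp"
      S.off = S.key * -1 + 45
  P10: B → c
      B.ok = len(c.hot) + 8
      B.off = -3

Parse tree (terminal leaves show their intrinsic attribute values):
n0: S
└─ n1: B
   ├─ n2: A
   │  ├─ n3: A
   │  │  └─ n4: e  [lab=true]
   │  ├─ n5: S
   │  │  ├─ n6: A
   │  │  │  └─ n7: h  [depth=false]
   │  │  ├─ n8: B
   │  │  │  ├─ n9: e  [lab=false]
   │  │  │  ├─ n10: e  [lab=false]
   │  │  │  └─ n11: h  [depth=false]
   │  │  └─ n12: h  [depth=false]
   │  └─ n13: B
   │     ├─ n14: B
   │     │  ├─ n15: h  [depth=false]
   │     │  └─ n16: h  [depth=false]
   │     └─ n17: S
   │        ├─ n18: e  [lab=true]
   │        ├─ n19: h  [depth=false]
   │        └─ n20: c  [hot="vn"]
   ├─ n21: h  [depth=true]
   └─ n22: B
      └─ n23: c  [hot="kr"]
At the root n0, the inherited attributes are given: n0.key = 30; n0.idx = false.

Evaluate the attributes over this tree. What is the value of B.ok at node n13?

1. n0.key = 30  [given at root]
2. n0.idx = false  [given at root]
3. n1.lim = true  [true]
4. n1.val = true  [S.idx == false]
5. n4.lab = true  [terminal]
6. n3.cnt = 11  [11]
7. n3.key = -4  [-4]
8. n5.key = -8  [A₁.key - 4]
9. n5.idx = true  [A₁.cnt == 11]
10. n7.depth = false  [terminal]
11. n6.cnt = 7  [7]
12. n6.key = -8  [-8]
13. n8.lim = true  [A.key > -9]
14. n8.val = true  [S.idx == true]
15. n9.lab = false  [terminal]
16. n10.lab = false  [terminal]
17. n11.depth = false  [terminal]
18. n8.ok = 28  [28]
19. n8.off = -9  [-9]
20. n12.depth = false  [terminal]
21. n5.fin = "wm"  ["wm"]
22. n5.off = 7  [A.key + S.key + 23]
23. n13.lim = false  [A₁.cnt > 11]
24. n13.val = true  [A₁.key > -5]
25. n14.lim = false  [B₀.lim and B₀.val]
26. n14.val = false  [B₀.lim and B₀.val]
27. n15.depth = false  [terminal]
28. n16.depth = false  [terminal]
29. n14.ok = 2  [2]
30. n14.off = 22  [22]
31. n17.key = 22  [if B₀.lim then B₁.ok else B₁.off]
32. n17.idx = false  [false]
33. n18.lab = true  [terminal]
34. n19.depth = false  [terminal]
35. n20.hot = "vn"  [terminal]
36. n17.fin = "vp"  ["vp"]
37. n17.off = 23  [S.key * -1 + 45]
38. n13.ok = 29  [S.off + 6]
39. n13.off = 5  [len(S.fin) + 3]
40. n2.cnt = 22  [A₁.key * 2 + 30]
41. n2.key = 29  [B.off + A₁.cnt + 13]
42. n21.depth = true  [terminal]
43. n22.lim = true  [B₀.val == true]
44. n22.val = true  [A.cnt > 21]
45. n23.hot = "kr"  [terminal]
46. n22.ok = 10  [len(c.hot) + 8]
47. n22.off = -3  [-3]
48. n1.ok = 10  [B₁.off + B₁.ok + 3]
49. n1.off = 23  [A.key - 6]
50. n0.fin = "yw"  ["yw"]
51. n0.off = -2  [B.off * -1 + 21]

29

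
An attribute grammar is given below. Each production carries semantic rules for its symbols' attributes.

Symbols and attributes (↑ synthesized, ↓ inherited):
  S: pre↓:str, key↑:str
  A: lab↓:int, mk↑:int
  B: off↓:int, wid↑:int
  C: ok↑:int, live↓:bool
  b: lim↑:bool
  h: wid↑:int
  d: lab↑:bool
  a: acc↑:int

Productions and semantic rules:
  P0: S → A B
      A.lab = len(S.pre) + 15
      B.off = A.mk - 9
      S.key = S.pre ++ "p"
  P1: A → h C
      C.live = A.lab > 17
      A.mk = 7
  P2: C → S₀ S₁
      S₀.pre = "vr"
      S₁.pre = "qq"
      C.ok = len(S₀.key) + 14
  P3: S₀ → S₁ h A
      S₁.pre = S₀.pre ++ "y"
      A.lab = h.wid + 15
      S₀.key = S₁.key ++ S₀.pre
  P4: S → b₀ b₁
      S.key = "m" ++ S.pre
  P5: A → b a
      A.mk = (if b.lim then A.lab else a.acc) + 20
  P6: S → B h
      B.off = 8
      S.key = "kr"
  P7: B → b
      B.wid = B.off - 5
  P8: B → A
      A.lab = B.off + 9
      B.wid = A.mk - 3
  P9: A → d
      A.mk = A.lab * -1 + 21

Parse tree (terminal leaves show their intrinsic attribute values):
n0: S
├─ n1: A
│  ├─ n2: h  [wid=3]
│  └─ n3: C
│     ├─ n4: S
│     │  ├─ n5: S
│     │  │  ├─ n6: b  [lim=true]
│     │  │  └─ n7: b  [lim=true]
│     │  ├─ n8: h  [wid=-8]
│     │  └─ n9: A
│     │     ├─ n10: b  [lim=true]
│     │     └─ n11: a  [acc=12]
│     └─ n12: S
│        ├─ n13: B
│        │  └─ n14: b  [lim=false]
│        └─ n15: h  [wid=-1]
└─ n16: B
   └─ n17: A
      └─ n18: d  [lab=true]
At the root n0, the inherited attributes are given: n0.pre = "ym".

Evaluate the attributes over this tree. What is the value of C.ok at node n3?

20

1. n0.pre = "ym"  [given at root]
2. n1.lab = 17  [len(S.pre) + 15]
3. n2.wid = 3  [terminal]
4. n3.live = false  [A.lab > 17]
5. n4.pre = "vr"  ["vr"]
6. n5.pre = "vry"  [S₀.pre ++ "y"]
7. n6.lim = true  [terminal]
8. n7.lim = true  [terminal]
9. n5.key = "mvry"  ["m" ++ S.pre]
10. n8.wid = -8  [terminal]
11. n9.lab = 7  [h.wid + 15]
12. n10.lim = true  [terminal]
13. n11.acc = 12  [terminal]
14. n9.mk = 27  [(if b.lim then A.lab else a.acc) + 20]
15. n4.key = "mvryvr"  [S₁.key ++ S₀.pre]
16. n12.pre = "qq"  ["qq"]
17. n13.off = 8  [8]
18. n14.lim = false  [terminal]
19. n13.wid = 3  [B.off - 5]
20. n15.wid = -1  [terminal]
21. n12.key = "kr"  ["kr"]
22. n3.ok = 20  [len(S₀.key) + 14]
23. n1.mk = 7  [7]
24. n16.off = -2  [A.mk - 9]
25. n17.lab = 7  [B.off + 9]
26. n18.lab = true  [terminal]
27. n17.mk = 14  [A.lab * -1 + 21]
28. n16.wid = 11  [A.mk - 3]
29. n0.key = "ymp"  [S.pre ++ "p"]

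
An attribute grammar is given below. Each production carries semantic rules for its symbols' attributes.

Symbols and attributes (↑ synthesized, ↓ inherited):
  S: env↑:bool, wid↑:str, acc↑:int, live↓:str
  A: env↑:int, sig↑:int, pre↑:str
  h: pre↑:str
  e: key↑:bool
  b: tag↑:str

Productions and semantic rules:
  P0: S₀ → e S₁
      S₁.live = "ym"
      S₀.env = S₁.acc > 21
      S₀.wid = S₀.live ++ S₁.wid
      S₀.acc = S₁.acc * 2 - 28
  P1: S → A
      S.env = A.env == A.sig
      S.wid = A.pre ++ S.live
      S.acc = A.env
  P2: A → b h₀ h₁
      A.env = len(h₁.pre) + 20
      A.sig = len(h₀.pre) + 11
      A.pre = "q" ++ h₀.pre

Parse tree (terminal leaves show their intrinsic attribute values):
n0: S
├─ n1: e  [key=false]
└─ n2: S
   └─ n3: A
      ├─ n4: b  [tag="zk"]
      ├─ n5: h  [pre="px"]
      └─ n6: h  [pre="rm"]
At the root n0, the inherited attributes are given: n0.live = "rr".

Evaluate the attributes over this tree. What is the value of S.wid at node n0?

1. n0.live = "rr"  [given at root]
2. n1.key = false  [terminal]
3. n2.live = "ym"  ["ym"]
4. n4.tag = "zk"  [terminal]
5. n5.pre = "px"  [terminal]
6. n6.pre = "rm"  [terminal]
7. n3.env = 22  [len(h₁.pre) + 20]
8. n3.sig = 13  [len(h₀.pre) + 11]
9. n3.pre = "qpx"  ["q" ++ h₀.pre]
10. n2.env = false  [A.env == A.sig]
11. n2.wid = "qpxym"  [A.pre ++ S.live]
12. n2.acc = 22  [A.env]
13. n0.env = true  [S₁.acc > 21]
14. n0.wid = "rrqpxym"  [S₀.live ++ S₁.wid]
15. n0.acc = 16  [S₁.acc * 2 - 28]

"rrqpxym"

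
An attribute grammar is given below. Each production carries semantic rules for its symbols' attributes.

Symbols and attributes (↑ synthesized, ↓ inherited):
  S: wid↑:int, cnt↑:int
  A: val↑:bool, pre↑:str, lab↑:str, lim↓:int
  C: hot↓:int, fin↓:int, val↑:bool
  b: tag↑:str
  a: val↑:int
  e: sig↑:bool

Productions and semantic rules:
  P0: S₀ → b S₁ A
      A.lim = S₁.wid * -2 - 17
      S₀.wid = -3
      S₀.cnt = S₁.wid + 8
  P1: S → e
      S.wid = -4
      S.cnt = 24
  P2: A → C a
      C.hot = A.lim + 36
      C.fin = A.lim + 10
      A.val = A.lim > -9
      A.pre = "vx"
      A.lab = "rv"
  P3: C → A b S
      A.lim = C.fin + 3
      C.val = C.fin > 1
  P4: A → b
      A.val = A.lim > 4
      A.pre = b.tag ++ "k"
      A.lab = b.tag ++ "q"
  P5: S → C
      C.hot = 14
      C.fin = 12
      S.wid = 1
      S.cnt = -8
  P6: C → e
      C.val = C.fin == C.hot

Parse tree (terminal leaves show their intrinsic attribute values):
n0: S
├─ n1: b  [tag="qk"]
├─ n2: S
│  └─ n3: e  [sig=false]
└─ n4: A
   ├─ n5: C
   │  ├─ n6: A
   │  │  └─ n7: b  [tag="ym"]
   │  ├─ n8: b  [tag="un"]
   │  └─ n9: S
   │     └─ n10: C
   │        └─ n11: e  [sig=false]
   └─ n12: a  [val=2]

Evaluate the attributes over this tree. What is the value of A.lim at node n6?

1. n1.tag = "qk"  [terminal]
2. n3.sig = false  [terminal]
3. n2.wid = -4  [-4]
4. n2.cnt = 24  [24]
5. n4.lim = -9  [S₁.wid * -2 - 17]
6. n5.hot = 27  [A.lim + 36]
7. n5.fin = 1  [A.lim + 10]
8. n6.lim = 4  [C.fin + 3]
9. n7.tag = "ym"  [terminal]
10. n6.val = false  [A.lim > 4]
11. n6.pre = "ymk"  [b.tag ++ "k"]
12. n6.lab = "ymq"  [b.tag ++ "q"]
13. n8.tag = "un"  [terminal]
14. n10.hot = 14  [14]
15. n10.fin = 12  [12]
16. n11.sig = false  [terminal]
17. n10.val = false  [C.fin == C.hot]
18. n9.wid = 1  [1]
19. n9.cnt = -8  [-8]
20. n5.val = false  [C.fin > 1]
21. n12.val = 2  [terminal]
22. n4.val = false  [A.lim > -9]
23. n4.pre = "vx"  ["vx"]
24. n4.lab = "rv"  ["rv"]
25. n0.wid = -3  [-3]
26. n0.cnt = 4  [S₁.wid + 8]

4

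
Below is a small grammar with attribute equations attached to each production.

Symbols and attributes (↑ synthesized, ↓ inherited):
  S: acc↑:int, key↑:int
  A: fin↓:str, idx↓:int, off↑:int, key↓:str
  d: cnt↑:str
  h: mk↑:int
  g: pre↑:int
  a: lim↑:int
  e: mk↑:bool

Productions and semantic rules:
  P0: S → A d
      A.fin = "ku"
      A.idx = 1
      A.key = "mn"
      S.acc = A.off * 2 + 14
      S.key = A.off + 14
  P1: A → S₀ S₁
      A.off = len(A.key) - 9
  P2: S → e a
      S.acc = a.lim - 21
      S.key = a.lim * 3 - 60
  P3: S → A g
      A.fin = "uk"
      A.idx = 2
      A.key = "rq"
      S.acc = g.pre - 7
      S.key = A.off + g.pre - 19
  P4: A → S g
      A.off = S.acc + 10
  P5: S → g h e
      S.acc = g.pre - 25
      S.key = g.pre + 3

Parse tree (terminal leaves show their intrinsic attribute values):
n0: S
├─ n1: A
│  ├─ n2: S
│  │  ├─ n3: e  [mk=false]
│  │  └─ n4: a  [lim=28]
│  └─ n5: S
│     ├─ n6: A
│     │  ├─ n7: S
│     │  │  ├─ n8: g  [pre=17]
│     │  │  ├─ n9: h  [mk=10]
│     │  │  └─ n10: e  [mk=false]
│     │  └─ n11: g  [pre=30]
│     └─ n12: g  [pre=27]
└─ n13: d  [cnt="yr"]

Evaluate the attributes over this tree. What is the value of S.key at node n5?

10

1. n1.fin = "ku"  ["ku"]
2. n1.idx = 1  [1]
3. n1.key = "mn"  ["mn"]
4. n3.mk = false  [terminal]
5. n4.lim = 28  [terminal]
6. n2.acc = 7  [a.lim - 21]
7. n2.key = 24  [a.lim * 3 - 60]
8. n6.fin = "uk"  ["uk"]
9. n6.idx = 2  [2]
10. n6.key = "rq"  ["rq"]
11. n8.pre = 17  [terminal]
12. n9.mk = 10  [terminal]
13. n10.mk = false  [terminal]
14. n7.acc = -8  [g.pre - 25]
15. n7.key = 20  [g.pre + 3]
16. n11.pre = 30  [terminal]
17. n6.off = 2  [S.acc + 10]
18. n12.pre = 27  [terminal]
19. n5.acc = 20  [g.pre - 7]
20. n5.key = 10  [A.off + g.pre - 19]
21. n1.off = -7  [len(A.key) - 9]
22. n13.cnt = "yr"  [terminal]
23. n0.acc = 0  [A.off * 2 + 14]
24. n0.key = 7  [A.off + 14]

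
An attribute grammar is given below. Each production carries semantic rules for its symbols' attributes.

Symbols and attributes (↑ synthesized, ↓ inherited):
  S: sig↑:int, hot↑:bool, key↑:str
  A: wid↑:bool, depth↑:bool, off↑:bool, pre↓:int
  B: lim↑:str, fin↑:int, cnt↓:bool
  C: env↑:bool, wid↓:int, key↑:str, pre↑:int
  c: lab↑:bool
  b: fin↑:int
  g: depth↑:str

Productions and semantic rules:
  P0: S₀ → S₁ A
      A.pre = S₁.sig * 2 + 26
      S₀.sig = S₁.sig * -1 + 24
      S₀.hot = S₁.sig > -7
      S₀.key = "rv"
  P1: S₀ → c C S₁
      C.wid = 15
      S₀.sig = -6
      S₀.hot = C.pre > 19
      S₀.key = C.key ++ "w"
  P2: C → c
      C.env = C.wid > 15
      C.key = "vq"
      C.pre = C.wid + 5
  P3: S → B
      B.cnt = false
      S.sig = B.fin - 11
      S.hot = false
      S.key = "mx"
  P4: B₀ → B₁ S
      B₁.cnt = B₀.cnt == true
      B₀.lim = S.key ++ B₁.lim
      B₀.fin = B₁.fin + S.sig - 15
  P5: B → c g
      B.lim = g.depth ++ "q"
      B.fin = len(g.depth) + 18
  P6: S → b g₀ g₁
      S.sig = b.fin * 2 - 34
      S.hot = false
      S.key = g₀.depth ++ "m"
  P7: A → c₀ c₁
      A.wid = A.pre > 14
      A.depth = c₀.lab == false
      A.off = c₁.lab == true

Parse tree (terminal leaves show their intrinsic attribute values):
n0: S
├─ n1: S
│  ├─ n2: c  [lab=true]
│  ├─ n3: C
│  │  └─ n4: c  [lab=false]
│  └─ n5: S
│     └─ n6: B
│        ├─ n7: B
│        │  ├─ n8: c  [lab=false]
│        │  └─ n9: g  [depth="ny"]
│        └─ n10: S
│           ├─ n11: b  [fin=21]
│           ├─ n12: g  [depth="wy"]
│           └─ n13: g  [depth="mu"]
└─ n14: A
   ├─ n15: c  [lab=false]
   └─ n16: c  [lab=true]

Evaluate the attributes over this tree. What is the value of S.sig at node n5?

1. n2.lab = true  [terminal]
2. n3.wid = 15  [15]
3. n4.lab = false  [terminal]
4. n3.env = false  [C.wid > 15]
5. n3.key = "vq"  ["vq"]
6. n3.pre = 20  [C.wid + 5]
7. n6.cnt = false  [false]
8. n7.cnt = false  [B₀.cnt == true]
9. n8.lab = false  [terminal]
10. n9.depth = "ny"  [terminal]
11. n7.lim = "nyq"  [g.depth ++ "q"]
12. n7.fin = 20  [len(g.depth) + 18]
13. n11.fin = 21  [terminal]
14. n12.depth = "wy"  [terminal]
15. n13.depth = "mu"  [terminal]
16. n10.sig = 8  [b.fin * 2 - 34]
17. n10.hot = false  [false]
18. n10.key = "wym"  [g₀.depth ++ "m"]
19. n6.lim = "wymnyq"  [S.key ++ B₁.lim]
20. n6.fin = 13  [B₁.fin + S.sig - 15]
21. n5.sig = 2  [B.fin - 11]
22. n5.hot = false  [false]
23. n5.key = "mx"  ["mx"]
24. n1.sig = -6  [-6]
25. n1.hot = true  [C.pre > 19]
26. n1.key = "vqw"  [C.key ++ "w"]
27. n14.pre = 14  [S₁.sig * 2 + 26]
28. n15.lab = false  [terminal]
29. n16.lab = true  [terminal]
30. n14.wid = false  [A.pre > 14]
31. n14.depth = true  [c₀.lab == false]
32. n14.off = true  [c₁.lab == true]
33. n0.sig = 30  [S₁.sig * -1 + 24]
34. n0.hot = true  [S₁.sig > -7]
35. n0.key = "rv"  ["rv"]

2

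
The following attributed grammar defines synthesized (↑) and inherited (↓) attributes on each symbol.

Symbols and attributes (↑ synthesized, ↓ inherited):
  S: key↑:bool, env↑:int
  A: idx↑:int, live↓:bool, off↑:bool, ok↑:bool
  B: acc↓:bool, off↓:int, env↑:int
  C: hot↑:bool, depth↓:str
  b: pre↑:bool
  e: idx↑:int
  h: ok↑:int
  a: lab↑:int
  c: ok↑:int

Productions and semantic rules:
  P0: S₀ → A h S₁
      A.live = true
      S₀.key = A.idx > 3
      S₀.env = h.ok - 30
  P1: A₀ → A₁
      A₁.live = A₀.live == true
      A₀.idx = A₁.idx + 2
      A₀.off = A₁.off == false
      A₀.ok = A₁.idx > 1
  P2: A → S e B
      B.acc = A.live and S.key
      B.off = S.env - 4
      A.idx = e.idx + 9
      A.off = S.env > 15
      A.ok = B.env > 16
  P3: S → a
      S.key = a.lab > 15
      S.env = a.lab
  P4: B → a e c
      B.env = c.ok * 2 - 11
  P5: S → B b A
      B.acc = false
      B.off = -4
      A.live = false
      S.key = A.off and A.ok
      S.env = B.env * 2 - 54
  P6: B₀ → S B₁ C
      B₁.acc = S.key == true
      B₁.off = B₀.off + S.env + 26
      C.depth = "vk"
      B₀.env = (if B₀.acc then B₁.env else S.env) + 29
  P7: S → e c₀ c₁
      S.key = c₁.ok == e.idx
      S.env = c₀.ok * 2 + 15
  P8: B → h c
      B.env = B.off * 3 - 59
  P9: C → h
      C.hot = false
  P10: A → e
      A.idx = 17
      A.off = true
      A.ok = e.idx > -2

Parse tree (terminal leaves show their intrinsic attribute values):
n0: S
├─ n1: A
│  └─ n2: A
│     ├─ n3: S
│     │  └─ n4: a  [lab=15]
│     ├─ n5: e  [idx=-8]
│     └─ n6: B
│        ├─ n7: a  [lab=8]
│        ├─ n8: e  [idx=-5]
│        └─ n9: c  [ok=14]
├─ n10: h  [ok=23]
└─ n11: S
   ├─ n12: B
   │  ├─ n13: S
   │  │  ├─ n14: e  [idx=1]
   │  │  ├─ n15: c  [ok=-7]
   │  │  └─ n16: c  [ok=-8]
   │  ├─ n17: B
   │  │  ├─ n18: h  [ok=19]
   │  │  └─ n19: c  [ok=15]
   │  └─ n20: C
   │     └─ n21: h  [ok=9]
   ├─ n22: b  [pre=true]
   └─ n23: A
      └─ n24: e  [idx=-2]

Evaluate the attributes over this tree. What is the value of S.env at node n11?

6

1. n1.live = true  [true]
2. n2.live = true  [A₀.live == true]
3. n4.lab = 15  [terminal]
4. n3.key = false  [a.lab > 15]
5. n3.env = 15  [a.lab]
6. n5.idx = -8  [terminal]
7. n6.acc = false  [A.live and S.key]
8. n6.off = 11  [S.env - 4]
9. n7.lab = 8  [terminal]
10. n8.idx = -5  [terminal]
11. n9.ok = 14  [terminal]
12. n6.env = 17  [c.ok * 2 - 11]
13. n2.idx = 1  [e.idx + 9]
14. n2.off = false  [S.env > 15]
15. n2.ok = true  [B.env > 16]
16. n1.idx = 3  [A₁.idx + 2]
17. n1.off = true  [A₁.off == false]
18. n1.ok = false  [A₁.idx > 1]
19. n10.ok = 23  [terminal]
20. n12.acc = false  [false]
21. n12.off = -4  [-4]
22. n14.idx = 1  [terminal]
23. n15.ok = -7  [terminal]
24. n16.ok = -8  [terminal]
25. n13.key = false  [c₁.ok == e.idx]
26. n13.env = 1  [c₀.ok * 2 + 15]
27. n17.acc = false  [S.key == true]
28. n17.off = 23  [B₀.off + S.env + 26]
29. n18.ok = 19  [terminal]
30. n19.ok = 15  [terminal]
31. n17.env = 10  [B.off * 3 - 59]
32. n20.depth = "vk"  ["vk"]
33. n21.ok = 9  [terminal]
34. n20.hot = false  [false]
35. n12.env = 30  [(if B₀.acc then B₁.env else S.env) + 29]
36. n22.pre = true  [terminal]
37. n23.live = false  [false]
38. n24.idx = -2  [terminal]
39. n23.idx = 17  [17]
40. n23.off = true  [true]
41. n23.ok = false  [e.idx > -2]
42. n11.key = false  [A.off and A.ok]
43. n11.env = 6  [B.env * 2 - 54]
44. n0.key = false  [A.idx > 3]
45. n0.env = -7  [h.ok - 30]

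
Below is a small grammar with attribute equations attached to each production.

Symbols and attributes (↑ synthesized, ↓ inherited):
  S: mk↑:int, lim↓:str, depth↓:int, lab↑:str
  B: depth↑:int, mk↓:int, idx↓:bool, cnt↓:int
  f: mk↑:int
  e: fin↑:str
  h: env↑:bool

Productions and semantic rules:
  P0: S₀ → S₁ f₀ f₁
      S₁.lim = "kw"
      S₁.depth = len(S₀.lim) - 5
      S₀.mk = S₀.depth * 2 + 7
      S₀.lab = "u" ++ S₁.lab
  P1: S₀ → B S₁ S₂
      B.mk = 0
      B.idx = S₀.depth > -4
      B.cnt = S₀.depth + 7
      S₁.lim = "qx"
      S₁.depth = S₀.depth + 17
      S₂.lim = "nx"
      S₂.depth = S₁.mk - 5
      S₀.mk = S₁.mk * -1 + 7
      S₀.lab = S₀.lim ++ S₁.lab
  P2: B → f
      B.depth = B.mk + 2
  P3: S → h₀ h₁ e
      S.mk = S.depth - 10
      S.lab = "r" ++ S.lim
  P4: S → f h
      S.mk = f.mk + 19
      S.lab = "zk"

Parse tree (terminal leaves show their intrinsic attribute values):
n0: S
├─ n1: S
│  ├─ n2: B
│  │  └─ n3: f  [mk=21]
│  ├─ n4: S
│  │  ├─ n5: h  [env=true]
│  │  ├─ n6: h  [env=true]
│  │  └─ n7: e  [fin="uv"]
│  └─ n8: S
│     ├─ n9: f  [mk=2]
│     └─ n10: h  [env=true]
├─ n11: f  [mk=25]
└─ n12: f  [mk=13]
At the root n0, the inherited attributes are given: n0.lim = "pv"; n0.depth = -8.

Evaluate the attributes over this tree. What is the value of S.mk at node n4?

4

1. n0.lim = "pv"  [given at root]
2. n0.depth = -8  [given at root]
3. n1.lim = "kw"  ["kw"]
4. n1.depth = -3  [len(S₀.lim) - 5]
5. n2.mk = 0  [0]
6. n2.idx = true  [S₀.depth > -4]
7. n2.cnt = 4  [S₀.depth + 7]
8. n3.mk = 21  [terminal]
9. n2.depth = 2  [B.mk + 2]
10. n4.lim = "qx"  ["qx"]
11. n4.depth = 14  [S₀.depth + 17]
12. n5.env = true  [terminal]
13. n6.env = true  [terminal]
14. n7.fin = "uv"  [terminal]
15. n4.mk = 4  [S.depth - 10]
16. n4.lab = "rqx"  ["r" ++ S.lim]
17. n8.lim = "nx"  ["nx"]
18. n8.depth = -1  [S₁.mk - 5]
19. n9.mk = 2  [terminal]
20. n10.env = true  [terminal]
21. n8.mk = 21  [f.mk + 19]
22. n8.lab = "zk"  ["zk"]
23. n1.mk = 3  [S₁.mk * -1 + 7]
24. n1.lab = "kwrqx"  [S₀.lim ++ S₁.lab]
25. n11.mk = 25  [terminal]
26. n12.mk = 13  [terminal]
27. n0.mk = -9  [S₀.depth * 2 + 7]
28. n0.lab = "ukwrqx"  ["u" ++ S₁.lab]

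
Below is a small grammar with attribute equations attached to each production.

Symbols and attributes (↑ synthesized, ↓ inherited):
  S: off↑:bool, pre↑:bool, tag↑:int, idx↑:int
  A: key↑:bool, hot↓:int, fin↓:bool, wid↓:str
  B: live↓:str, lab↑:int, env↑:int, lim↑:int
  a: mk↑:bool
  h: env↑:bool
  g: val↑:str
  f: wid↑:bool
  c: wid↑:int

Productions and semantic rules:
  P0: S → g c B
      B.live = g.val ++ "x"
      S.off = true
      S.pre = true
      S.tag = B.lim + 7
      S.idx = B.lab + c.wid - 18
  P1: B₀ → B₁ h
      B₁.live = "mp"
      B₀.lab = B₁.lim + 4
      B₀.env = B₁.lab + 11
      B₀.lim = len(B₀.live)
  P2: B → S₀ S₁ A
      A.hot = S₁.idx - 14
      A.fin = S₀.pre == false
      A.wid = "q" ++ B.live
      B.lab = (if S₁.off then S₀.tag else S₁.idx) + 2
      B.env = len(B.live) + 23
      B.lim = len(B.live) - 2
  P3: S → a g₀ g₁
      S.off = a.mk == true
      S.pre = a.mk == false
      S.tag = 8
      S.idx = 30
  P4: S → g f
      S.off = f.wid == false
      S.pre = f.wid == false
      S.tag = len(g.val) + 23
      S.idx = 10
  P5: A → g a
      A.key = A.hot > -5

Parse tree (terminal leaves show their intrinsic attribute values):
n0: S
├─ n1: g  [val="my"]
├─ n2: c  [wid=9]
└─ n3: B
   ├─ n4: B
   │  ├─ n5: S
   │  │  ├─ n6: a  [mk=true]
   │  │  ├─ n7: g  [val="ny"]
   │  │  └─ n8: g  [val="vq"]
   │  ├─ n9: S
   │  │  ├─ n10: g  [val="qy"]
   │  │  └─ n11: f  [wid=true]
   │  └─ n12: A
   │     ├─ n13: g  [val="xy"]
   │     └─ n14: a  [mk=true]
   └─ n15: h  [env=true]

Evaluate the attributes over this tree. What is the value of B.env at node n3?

23

1. n1.val = "my"  [terminal]
2. n2.wid = 9  [terminal]
3. n3.live = "myx"  [g.val ++ "x"]
4. n4.live = "mp"  ["mp"]
5. n6.mk = true  [terminal]
6. n7.val = "ny"  [terminal]
7. n8.val = "vq"  [terminal]
8. n5.off = true  [a.mk == true]
9. n5.pre = false  [a.mk == false]
10. n5.tag = 8  [8]
11. n5.idx = 30  [30]
12. n10.val = "qy"  [terminal]
13. n11.wid = true  [terminal]
14. n9.off = false  [f.wid == false]
15. n9.pre = false  [f.wid == false]
16. n9.tag = 25  [len(g.val) + 23]
17. n9.idx = 10  [10]
18. n12.hot = -4  [S₁.idx - 14]
19. n12.fin = true  [S₀.pre == false]
20. n12.wid = "qmp"  ["q" ++ B.live]
21. n13.val = "xy"  [terminal]
22. n14.mk = true  [terminal]
23. n12.key = true  [A.hot > -5]
24. n4.lab = 12  [(if S₁.off then S₀.tag else S₁.idx) + 2]
25. n4.env = 25  [len(B.live) + 23]
26. n4.lim = 0  [len(B.live) - 2]
27. n15.env = true  [terminal]
28. n3.lab = 4  [B₁.lim + 4]
29. n3.env = 23  [B₁.lab + 11]
30. n3.lim = 3  [len(B₀.live)]
31. n0.off = true  [true]
32. n0.pre = true  [true]
33. n0.tag = 10  [B.lim + 7]
34. n0.idx = -5  [B.lab + c.wid - 18]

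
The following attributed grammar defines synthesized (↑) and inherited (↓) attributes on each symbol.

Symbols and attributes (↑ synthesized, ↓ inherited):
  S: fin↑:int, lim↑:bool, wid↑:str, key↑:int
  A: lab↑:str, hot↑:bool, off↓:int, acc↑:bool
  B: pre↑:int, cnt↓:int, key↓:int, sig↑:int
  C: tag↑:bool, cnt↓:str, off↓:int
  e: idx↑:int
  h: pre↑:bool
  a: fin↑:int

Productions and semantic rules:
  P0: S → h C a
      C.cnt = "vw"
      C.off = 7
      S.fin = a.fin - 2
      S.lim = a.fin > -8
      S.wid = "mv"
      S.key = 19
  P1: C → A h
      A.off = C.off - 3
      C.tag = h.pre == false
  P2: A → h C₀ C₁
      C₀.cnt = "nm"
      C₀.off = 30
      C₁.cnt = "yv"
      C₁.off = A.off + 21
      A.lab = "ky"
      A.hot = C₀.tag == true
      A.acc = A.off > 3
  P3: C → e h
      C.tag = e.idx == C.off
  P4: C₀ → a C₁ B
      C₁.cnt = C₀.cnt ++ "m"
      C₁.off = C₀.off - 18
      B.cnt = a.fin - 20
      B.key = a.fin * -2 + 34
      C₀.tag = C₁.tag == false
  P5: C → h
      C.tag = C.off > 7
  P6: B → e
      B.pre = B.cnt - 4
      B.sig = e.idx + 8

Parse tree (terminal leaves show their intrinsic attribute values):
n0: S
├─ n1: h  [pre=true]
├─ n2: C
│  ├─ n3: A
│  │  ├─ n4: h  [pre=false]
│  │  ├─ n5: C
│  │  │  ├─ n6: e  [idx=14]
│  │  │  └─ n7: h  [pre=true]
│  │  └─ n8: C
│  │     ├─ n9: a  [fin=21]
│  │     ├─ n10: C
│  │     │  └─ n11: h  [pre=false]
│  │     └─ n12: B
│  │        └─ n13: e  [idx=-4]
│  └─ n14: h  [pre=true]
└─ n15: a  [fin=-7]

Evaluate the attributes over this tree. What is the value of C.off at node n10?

1. n1.pre = true  [terminal]
2. n2.cnt = "vw"  ["vw"]
3. n2.off = 7  [7]
4. n3.off = 4  [C.off - 3]
5. n4.pre = false  [terminal]
6. n5.cnt = "nm"  ["nm"]
7. n5.off = 30  [30]
8. n6.idx = 14  [terminal]
9. n7.pre = true  [terminal]
10. n5.tag = false  [e.idx == C.off]
11. n8.cnt = "yv"  ["yv"]
12. n8.off = 25  [A.off + 21]
13. n9.fin = 21  [terminal]
14. n10.cnt = "yvm"  [C₀.cnt ++ "m"]
15. n10.off = 7  [C₀.off - 18]
16. n11.pre = false  [terminal]
17. n10.tag = false  [C.off > 7]
18. n12.cnt = 1  [a.fin - 20]
19. n12.key = -8  [a.fin * -2 + 34]
20. n13.idx = -4  [terminal]
21. n12.pre = -3  [B.cnt - 4]
22. n12.sig = 4  [e.idx + 8]
23. n8.tag = true  [C₁.tag == false]
24. n3.lab = "ky"  ["ky"]
25. n3.hot = false  [C₀.tag == true]
26. n3.acc = true  [A.off > 3]
27. n14.pre = true  [terminal]
28. n2.tag = false  [h.pre == false]
29. n15.fin = -7  [terminal]
30. n0.fin = -9  [a.fin - 2]
31. n0.lim = true  [a.fin > -8]
32. n0.wid = "mv"  ["mv"]
33. n0.key = 19  [19]

7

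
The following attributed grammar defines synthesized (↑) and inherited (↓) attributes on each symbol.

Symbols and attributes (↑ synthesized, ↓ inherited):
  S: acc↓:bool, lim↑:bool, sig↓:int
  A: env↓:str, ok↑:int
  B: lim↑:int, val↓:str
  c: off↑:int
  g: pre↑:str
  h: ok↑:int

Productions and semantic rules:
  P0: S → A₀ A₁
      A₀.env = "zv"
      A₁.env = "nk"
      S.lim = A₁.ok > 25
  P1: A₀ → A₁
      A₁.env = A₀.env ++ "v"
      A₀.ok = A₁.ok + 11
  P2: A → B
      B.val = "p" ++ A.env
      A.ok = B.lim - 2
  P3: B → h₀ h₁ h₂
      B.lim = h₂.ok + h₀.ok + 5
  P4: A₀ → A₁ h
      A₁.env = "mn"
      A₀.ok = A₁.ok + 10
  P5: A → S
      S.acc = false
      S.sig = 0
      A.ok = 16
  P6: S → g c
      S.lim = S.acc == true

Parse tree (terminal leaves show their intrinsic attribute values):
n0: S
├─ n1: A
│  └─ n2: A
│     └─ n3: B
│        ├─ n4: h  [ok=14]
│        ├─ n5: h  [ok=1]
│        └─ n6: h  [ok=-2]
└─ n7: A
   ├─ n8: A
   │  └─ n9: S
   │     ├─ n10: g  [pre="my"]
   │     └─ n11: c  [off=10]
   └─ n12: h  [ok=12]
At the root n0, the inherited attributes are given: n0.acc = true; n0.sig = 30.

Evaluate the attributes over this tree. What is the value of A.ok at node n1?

1. n0.acc = true  [given at root]
2. n0.sig = 30  [given at root]
3. n1.env = "zv"  ["zv"]
4. n2.env = "zvv"  [A₀.env ++ "v"]
5. n3.val = "pzvv"  ["p" ++ A.env]
6. n4.ok = 14  [terminal]
7. n5.ok = 1  [terminal]
8. n6.ok = -2  [terminal]
9. n3.lim = 17  [h₂.ok + h₀.ok + 5]
10. n2.ok = 15  [B.lim - 2]
11. n1.ok = 26  [A₁.ok + 11]
12. n7.env = "nk"  ["nk"]
13. n8.env = "mn"  ["mn"]
14. n9.acc = false  [false]
15. n9.sig = 0  [0]
16. n10.pre = "my"  [terminal]
17. n11.off = 10  [terminal]
18. n9.lim = false  [S.acc == true]
19. n8.ok = 16  [16]
20. n12.ok = 12  [terminal]
21. n7.ok = 26  [A₁.ok + 10]
22. n0.lim = true  [A₁.ok > 25]

26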